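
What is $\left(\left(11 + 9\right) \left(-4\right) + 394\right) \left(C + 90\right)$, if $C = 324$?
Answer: $129996$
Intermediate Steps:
$\left(\left(11 + 9\right) \left(-4\right) + 394\right) \left(C + 90\right) = \left(\left(11 + 9\right) \left(-4\right) + 394\right) \left(324 + 90\right) = \left(20 \left(-4\right) + 394\right) 414 = \left(-80 + 394\right) 414 = 314 \cdot 414 = 129996$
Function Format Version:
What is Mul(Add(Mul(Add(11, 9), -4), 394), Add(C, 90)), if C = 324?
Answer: 129996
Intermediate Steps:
Mul(Add(Mul(Add(11, 9), -4), 394), Add(C, 90)) = Mul(Add(Mul(Add(11, 9), -4), 394), Add(324, 90)) = Mul(Add(Mul(20, -4), 394), 414) = Mul(Add(-80, 394), 414) = Mul(314, 414) = 129996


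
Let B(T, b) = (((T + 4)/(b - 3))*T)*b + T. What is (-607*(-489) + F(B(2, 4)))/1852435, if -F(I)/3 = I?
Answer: 22821/142495 ≈ 0.16015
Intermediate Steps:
B(T, b) = T + T*b*(4 + T)/(-3 + b) (B(T, b) = (((4 + T)/(-3 + b))*T)*b + T = (T*(4 + T)/(-3 + b))*b + T = T*b*(4 + T)/(-3 + b) + T = T + T*b*(4 + T)/(-3 + b))
F(I) = -3*I
(-607*(-489) + F(B(2, 4)))/1852435 = (-607*(-489) - 6*(-3 + 5*4 + 2*4)/(-3 + 4))/1852435 = (296823 - 6*(-3 + 20 + 8)/1)*(1/1852435) = (296823 - 6*25)*(1/1852435) = (296823 - 3*50)*(1/1852435) = (296823 - 150)*(1/1852435) = 296673*(1/1852435) = 22821/142495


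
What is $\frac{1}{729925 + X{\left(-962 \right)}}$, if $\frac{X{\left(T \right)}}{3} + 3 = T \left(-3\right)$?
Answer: $\frac{1}{738574} \approx 1.354 \cdot 10^{-6}$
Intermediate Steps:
$X{\left(T \right)} = -9 - 9 T$ ($X{\left(T \right)} = -9 + 3 T \left(-3\right) = -9 + 3 \left(- 3 T\right) = -9 - 9 T$)
$\frac{1}{729925 + X{\left(-962 \right)}} = \frac{1}{729925 - -8649} = \frac{1}{729925 + \left(-9 + 8658\right)} = \frac{1}{729925 + 8649} = \frac{1}{738574}$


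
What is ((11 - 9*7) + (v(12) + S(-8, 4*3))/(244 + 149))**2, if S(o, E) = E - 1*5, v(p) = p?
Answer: 416853889/154449 ≈ 2699.0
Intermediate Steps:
S(o, E) = -5 + E (S(o, E) = E - 5 = -5 + E)
((11 - 9*7) + (v(12) + S(-8, 4*3))/(244 + 149))**2 = ((11 - 9*7) + (12 + (-5 + 4*3))/(244 + 149))**2 = ((11 - 63) + (12 + (-5 + 12))/393)**2 = (-52 + (12 + 7)*(1/393))**2 = (-52 + 19*(1/393))**2 = (-52 + 19/393)**2 = (-20417/393)**2 = 416853889/154449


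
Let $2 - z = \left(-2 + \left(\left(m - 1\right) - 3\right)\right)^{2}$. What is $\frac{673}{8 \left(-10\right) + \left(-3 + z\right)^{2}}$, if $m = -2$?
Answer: $\frac{673}{4145} \approx 0.16236$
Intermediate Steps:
$z = -62$ ($z = 2 - \left(-2 - 6\right)^{2} = 2 - \left(-8\right)^{2} = 2 - 64 = -62$)
$\frac{673}{8 \left(-10\right) + \left(-3 + z\right)^{2}} = \frac{673}{8 \left(-10\right) + \left(-3 - 62\right)^{2}} = \frac{673}{-80 + \left(-65\right)^{2}} = \frac{673}{-80 + 4225} = \frac{673}{4145}$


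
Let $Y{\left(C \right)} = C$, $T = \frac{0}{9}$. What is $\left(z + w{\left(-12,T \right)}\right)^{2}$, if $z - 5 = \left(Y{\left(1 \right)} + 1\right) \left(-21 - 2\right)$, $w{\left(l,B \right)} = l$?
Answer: $2809$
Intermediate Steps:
$T = 0$ ($T = 0 \cdot \frac{1}{9} = 0$)
$z = -41$ ($z = 5 + \left(1 + 1\right) \left(-21 - 2\right) = 5 + 2 \left(-23\right) = 5 - 46 = -41$)
$\left(z + w{\left(-12,T \right)}\right)^{2} = \left(-41 - 12\right)^{2} = \left(-53\right)^{2} = 2809$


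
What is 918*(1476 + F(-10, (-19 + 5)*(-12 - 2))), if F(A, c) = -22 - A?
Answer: 1343952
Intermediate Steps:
918*(1476 + F(-10, (-19 + 5)*(-12 - 2))) = 918*(1476 + (-22 - 1*(-10))) = 918*(1476 + (-22 + 10)) = 918*(1476 - 12) = 918*1464 = 1343952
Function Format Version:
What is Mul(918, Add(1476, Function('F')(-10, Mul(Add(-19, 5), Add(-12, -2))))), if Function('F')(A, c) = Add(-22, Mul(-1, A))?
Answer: 1343952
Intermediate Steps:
Mul(918, Add(1476, Function('F')(-10, Mul(Add(-19, 5), Add(-12, -2))))) = Mul(918, Add(1476, Add(-22, Mul(-1, -10)))) = Mul(918, Add(1476, Add(-22, 10))) = Mul(918, Add(1476, -12)) = Mul(918, 1464) = 1343952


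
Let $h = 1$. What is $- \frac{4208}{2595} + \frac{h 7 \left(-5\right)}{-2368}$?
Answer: $- \frac{9873719}{6144960} \approx -1.6068$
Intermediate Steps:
$- \frac{4208}{2595} + \frac{h 7 \left(-5\right)}{-2368} = - \frac{4208}{2595} + \frac{1 \cdot 7 \left(-5\right)}{-2368} = \left(-4208\right) \frac{1}{2595} + 7 \left(-5\right) \left(- \frac{1}{2368}\right) = - \frac{4208}{2595} - - \frac{35}{2368} = - \frac{4208}{2595} + \frac{35}{2368} = - \frac{9873719}{6144960}$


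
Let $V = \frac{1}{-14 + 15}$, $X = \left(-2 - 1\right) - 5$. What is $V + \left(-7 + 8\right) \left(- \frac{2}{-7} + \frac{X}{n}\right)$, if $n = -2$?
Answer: $\frac{37}{7} \approx 5.2857$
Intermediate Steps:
$X = -8$ ($X = -3 - 5 = -8$)
$V = 1$ ($V = 1^{-1} = 1$)
$V + \left(-7 + 8\right) \left(- \frac{2}{-7} + \frac{X}{n}\right) = 1 + \left(-7 + 8\right) \left(- \frac{2}{-7} - \frac{8}{-2}\right) = 1 + 1 \left(\left(-2\right) \left(- \frac{1}{7}\right) - -4\right) = 1 + 1 \left(\frac{2}{7} + 4\right) = 1 + 1 \cdot \frac{30}{7} = 1 + \frac{30}{7} = \frac{37}{7}$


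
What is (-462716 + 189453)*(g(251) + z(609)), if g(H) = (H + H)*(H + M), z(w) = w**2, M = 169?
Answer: -158962825623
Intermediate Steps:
g(H) = 2*H*(169 + H) (g(H) = (H + H)*(H + 169) = (2*H)*(169 + H) = 2*H*(169 + H))
(-462716 + 189453)*(g(251) + z(609)) = (-462716 + 189453)*(2*251*(169 + 251) + 609**2) = -273263*(2*251*420 + 370881) = -273263*(210840 + 370881) = -273263*581721 = -158962825623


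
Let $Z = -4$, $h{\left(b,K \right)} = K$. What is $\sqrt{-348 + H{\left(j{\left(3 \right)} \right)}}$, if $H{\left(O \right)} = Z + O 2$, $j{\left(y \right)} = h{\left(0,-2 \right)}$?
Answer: $2 i \sqrt{89} \approx 18.868 i$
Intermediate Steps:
$j{\left(y \right)} = -2$
$H{\left(O \right)} = -4 + 2 O$ ($H{\left(O \right)} = -4 + O 2 = -4 + 2 O$)
$\sqrt{-348 + H{\left(j{\left(3 \right)} \right)}} = \sqrt{-348 + \left(-4 + 2 \left(-2\right)\right)} = \sqrt{-348 - 8} = \sqrt{-356} = 2 i \sqrt{89}$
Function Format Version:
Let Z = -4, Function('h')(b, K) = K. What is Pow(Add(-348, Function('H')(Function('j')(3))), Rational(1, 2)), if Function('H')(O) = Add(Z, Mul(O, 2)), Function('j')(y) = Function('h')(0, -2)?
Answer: Mul(2, I, Pow(89, Rational(1, 2))) ≈ Mul(18.868, I)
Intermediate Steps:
Function('j')(y) = -2
Function('H')(O) = Add(-4, Mul(2, O)) (Function('H')(O) = Add(-4, Mul(O, 2)) = Add(-4, Mul(2, O)))
Pow(Add(-348, Function('H')(Function('j')(3))), Rational(1, 2)) = Pow(Add(-348, Add(-4, Mul(2, -2))), Rational(1, 2)) = Pow(Add(-348, Add(-4, -4)), Rational(1, 2)) = Pow(Add(-348, -8), Rational(1, 2)) = Pow(-356, Rational(1, 2)) = Mul(2, I, Pow(89, Rational(1, 2)))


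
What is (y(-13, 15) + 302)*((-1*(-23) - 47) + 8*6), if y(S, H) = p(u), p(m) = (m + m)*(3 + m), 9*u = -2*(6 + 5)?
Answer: 193936/27 ≈ 7182.8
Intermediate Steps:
u = -22/9 (u = (-2*(6 + 5))/9 = (-2*11)/9 = (1/9)*(-22) = -22/9 ≈ -2.4444)
p(m) = 2*m*(3 + m) (p(m) = (2*m)*(3 + m) = 2*m*(3 + m))
y(S, H) = -220/81 (y(S, H) = 2*(-22/9)*(3 - 22/9) = 2*(-22/9)*(5/9) = -220/81)
(y(-13, 15) + 302)*((-1*(-23) - 47) + 8*6) = (-220/81 + 302)*((-1*(-23) - 47) + 8*6) = 24242*((23 - 47) + 48)/81 = 24242*(-24 + 48)/81 = (24242/81)*24 = 193936/27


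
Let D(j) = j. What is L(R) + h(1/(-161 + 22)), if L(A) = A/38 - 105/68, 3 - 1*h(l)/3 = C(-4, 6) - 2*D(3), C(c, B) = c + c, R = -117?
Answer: 59919/1292 ≈ 46.377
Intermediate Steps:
C(c, B) = 2*c
h(l) = 51 (h(l) = 9 - 3*(2*(-4) - 2*3) = 9 - 3*(-8 - 6) = 9 - 3*(-14) = 9 + 42 = 51)
L(A) = -105/68 + A/38 (L(A) = A*(1/38) - 105*1/68 = A/38 - 105/68 = -105/68 + A/38)
L(R) + h(1/(-161 + 22)) = (-105/68 + (1/38)*(-117)) + 51 = (-105/68 - 117/38) + 51 = -5973/1292 + 51 = 59919/1292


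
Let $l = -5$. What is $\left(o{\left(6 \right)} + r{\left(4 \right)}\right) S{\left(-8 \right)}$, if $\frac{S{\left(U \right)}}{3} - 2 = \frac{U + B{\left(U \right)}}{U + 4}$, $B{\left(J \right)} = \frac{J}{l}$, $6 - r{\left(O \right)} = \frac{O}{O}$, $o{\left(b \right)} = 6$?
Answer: $\frac{594}{5} \approx 118.8$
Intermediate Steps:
$r{\left(O \right)} = 5$ ($r{\left(O \right)} = 6 - \frac{O}{O} = 6 - 1 = 5$)
$B{\left(J \right)} = - \frac{J}{5}$ ($B{\left(J \right)} = \frac{J}{-5} = J \left(- \frac{1}{5}\right) = - \frac{J}{5}$)
$S{\left(U \right)} = 6 + \frac{12 U}{5 \left(4 + U\right)}$ ($S{\left(U \right)} = 6 + 3 \frac{U - \frac{U}{5}}{U + 4} = 6 + 3 \frac{\frac{4}{5} U}{4 + U} = 6 + 3 \frac{4 U}{5 \left(4 + U\right)} = 6 + \frac{12 U}{5 \left(4 + U\right)}$)
$\left(o{\left(6 \right)} + r{\left(4 \right)}\right) S{\left(-8 \right)} = \left(6 + 5\right) \frac{6 \left(20 + 7 \left(-8\right)\right)}{5 \left(4 - 8\right)} = 11 \frac{6 \left(20 - 56\right)}{5 \left(-4\right)} = 11 \cdot \frac{6}{5} \left(- \frac{1}{4}\right) \left(-36\right) = 11 \cdot \frac{54}{5} = \frac{594}{5}$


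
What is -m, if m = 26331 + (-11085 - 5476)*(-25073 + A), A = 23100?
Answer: -32701184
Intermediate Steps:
m = 32701184 (m = 26331 + (-11085 - 5476)*(-25073 + 23100) = 26331 - 16561*(-1973) = 26331 + 32674853 = 32701184)
-m = -1*32701184 = -32701184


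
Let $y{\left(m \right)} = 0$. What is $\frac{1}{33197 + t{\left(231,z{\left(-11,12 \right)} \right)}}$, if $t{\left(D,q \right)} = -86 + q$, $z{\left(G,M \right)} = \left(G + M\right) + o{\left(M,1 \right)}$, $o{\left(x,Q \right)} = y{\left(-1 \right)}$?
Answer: $\frac{1}{33112} \approx 3.0201 \cdot 10^{-5}$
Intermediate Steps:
$o{\left(x,Q \right)} = 0$
$z{\left(G,M \right)} = G + M$ ($z{\left(G,M \right)} = \left(G + M\right) + 0 = G + M$)
$\frac{1}{33197 + t{\left(231,z{\left(-11,12 \right)} \right)}} = \frac{1}{33197 + \left(-86 + \left(-11 + 12\right)\right)} = \frac{1}{33197 + \left(-86 + 1\right)} = \frac{1}{33197 - 85} = \frac{1}{33112}$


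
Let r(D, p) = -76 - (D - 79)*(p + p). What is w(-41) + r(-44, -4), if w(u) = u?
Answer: -1101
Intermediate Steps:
r(D, p) = -76 - 2*p*(-79 + D) (r(D, p) = -76 - (-79 + D)*2*p = -76 - 2*p*(-79 + D))
w(-41) + r(-44, -4) = -41 + (-76 + 158*(-4) - 2*(-44)*(-4)) = -41 + (-76 - 632 - 352) = -41 - 1060 = -1101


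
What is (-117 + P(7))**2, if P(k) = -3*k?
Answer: 19044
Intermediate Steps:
(-117 + P(7))**2 = (-117 - 3*7)**2 = (-117 - 21)**2 = (-138)**2 = 19044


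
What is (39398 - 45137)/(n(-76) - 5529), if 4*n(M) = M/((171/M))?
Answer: 51651/49685 ≈ 1.0396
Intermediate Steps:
n(M) = M**2/684 (n(M) = (M/((171/M)))/4 = (M*(M/171))/4 = (M**2/171)/4 = M**2/684)
(39398 - 45137)/(n(-76) - 5529) = (39398 - 45137)/((1/684)*(-76)**2 - 5529) = -5739/((1/684)*5776 - 5529) = -5739/(76/9 - 5529) = -5739/(-49685/9) = -5739*(-9/49685) = 51651/49685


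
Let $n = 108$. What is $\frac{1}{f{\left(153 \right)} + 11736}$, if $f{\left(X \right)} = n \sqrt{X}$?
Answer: $\frac{163}{1888182} - \frac{\sqrt{17}}{419596} \approx 7.65 \cdot 10^{-5}$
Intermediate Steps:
$f{\left(X \right)} = 108 \sqrt{X}$
$\frac{1}{f{\left(153 \right)} + 11736} = \frac{1}{108 \sqrt{153} + 11736} = \frac{1}{108 \cdot 3 \sqrt{17} + 11736} = \frac{1}{324 \sqrt{17} + 11736} = \frac{1}{11736 + 324 \sqrt{17}}$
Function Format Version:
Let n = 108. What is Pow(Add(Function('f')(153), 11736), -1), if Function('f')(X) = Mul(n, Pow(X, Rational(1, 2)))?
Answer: Add(Rational(163, 1888182), Mul(Rational(-1, 419596), Pow(17, Rational(1, 2)))) ≈ 7.6500e-5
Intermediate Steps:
Function('f')(X) = Mul(108, Pow(X, Rational(1, 2)))
Pow(Add(Function('f')(153), 11736), -1) = Pow(Add(Mul(108, Pow(153, Rational(1, 2))), 11736), -1) = Pow(Add(Mul(108, Mul(3, Pow(17, Rational(1, 2)))), 11736), -1) = Pow(Add(Mul(324, Pow(17, Rational(1, 2))), 11736), -1) = Pow(Add(11736, Mul(324, Pow(17, Rational(1, 2)))), -1)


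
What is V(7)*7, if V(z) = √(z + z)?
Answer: 7*√14 ≈ 26.192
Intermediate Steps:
V(z) = √2*√z (V(z) = √(2*z) = √2*√z)
V(7)*7 = (√2*√7)*7 = √14*7 = 7*√14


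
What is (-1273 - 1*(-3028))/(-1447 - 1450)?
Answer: -1755/2897 ≈ -0.60580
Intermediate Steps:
(-1273 - 1*(-3028))/(-1447 - 1450) = (-1273 + 3028)/(-2897) = 1755*(-1/2897) = -1755/2897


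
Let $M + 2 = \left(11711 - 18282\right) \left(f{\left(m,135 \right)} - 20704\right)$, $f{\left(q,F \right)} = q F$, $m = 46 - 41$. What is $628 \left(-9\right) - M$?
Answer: $-131616209$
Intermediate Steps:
$m = 5$ ($m = 46 - 41 = 5$)
$f{\left(q,F \right)} = F q$
$M = 131610557$ ($M = -2 + \left(11711 - 18282\right) \left(135 \cdot 5 - 20704\right) = -2 - 6571 \left(675 - 20704\right) = -2 - -131610559 = -2 + 131610559 = 131610557$)
$628 \left(-9\right) - M = 628 \left(-9\right) - 131610557 = -5652 - 131610557 = -131616209$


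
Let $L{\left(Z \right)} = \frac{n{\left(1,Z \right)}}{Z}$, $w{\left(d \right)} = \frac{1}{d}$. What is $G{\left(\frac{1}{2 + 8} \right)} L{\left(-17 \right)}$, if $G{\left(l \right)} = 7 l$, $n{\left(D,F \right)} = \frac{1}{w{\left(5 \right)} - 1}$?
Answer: $\frac{7}{136} \approx 0.051471$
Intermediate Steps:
$n{\left(D,F \right)} = - \frac{5}{4}$ ($n{\left(D,F \right)} = \frac{1}{\frac{1}{5} - 1} = \frac{1}{- \frac{4}{5}} = - \frac{5}{4}$)
$L{\left(Z \right)} = - \frac{5}{4 Z}$
$G{\left(\frac{1}{2 + 8} \right)} L{\left(-17 \right)} = \frac{7}{2 + 8} \left(- \frac{5}{4 \left(-17\right)}\right) = \frac{7}{10} \left(\left(- \frac{5}{4}\right) \left(- \frac{1}{17}\right)\right) = 7 \cdot \frac{1}{10} \cdot \frac{5}{68} = \frac{7}{10} \cdot \frac{5}{68} = \frac{7}{136}$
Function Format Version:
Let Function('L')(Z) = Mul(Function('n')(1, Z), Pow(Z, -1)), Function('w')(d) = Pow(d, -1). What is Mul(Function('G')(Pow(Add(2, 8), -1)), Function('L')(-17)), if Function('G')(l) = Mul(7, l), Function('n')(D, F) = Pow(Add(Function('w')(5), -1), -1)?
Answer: Rational(7, 136) ≈ 0.051471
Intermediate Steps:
Function('n')(D, F) = Rational(-5, 4) (Function('n')(D, F) = Pow(Add(Pow(5, -1), -1), -1) = Pow(Add(Rational(1, 5), -1), -1) = Pow(Rational(-4, 5), -1) = Rational(-5, 4))
Function('L')(Z) = Mul(Rational(-5, 4), Pow(Z, -1))
Mul(Function('G')(Pow(Add(2, 8), -1)), Function('L')(-17)) = Mul(Mul(7, Pow(Add(2, 8), -1)), Mul(Rational(-5, 4), Pow(-17, -1))) = Mul(Mul(7, Pow(10, -1)), Mul(Rational(-5, 4), Rational(-1, 17))) = Mul(Mul(7, Rational(1, 10)), Rational(5, 68)) = Mul(Rational(7, 10), Rational(5, 68)) = Rational(7, 136)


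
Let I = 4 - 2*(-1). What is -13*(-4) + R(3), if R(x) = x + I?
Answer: 61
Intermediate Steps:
I = 6 (I = 4 + 2 = 6)
R(x) = 6 + x (R(x) = x + 6 = 6 + x)
-13*(-4) + R(3) = -13*(-4) + (6 + 3) = 52 + 9 = 61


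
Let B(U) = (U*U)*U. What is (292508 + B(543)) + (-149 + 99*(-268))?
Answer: 160368834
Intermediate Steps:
B(U) = U³ (B(U) = U²*U = U³)
(292508 + B(543)) + (-149 + 99*(-268)) = (292508 + 543³) + (-149 + 99*(-268)) = (292508 + 160103007) + (-149 - 26532) = 160395515 - 26681 = 160368834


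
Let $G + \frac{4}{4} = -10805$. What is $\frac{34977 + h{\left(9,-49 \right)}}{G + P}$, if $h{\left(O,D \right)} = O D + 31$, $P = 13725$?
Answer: $\frac{34567}{2919} \approx 11.842$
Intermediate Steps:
$G = -10806$ ($G = -1 - 10805 = -10806$)
$h{\left(O,D \right)} = 31 + D O$ ($h{\left(O,D \right)} = D O + 31 = 31 + D O$)
$\frac{34977 + h{\left(9,-49 \right)}}{G + P} = \frac{34977 + \left(31 - 441\right)}{-10806 + 13725} = \frac{34977 + \left(31 - 441\right)}{2919} = \left(34977 - 410\right) \frac{1}{2919} = 34567 \cdot \frac{1}{2919} = \frac{34567}{2919}$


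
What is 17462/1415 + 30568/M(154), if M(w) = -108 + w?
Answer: 22028486/32545 ≈ 676.86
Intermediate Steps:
17462/1415 + 30568/M(154) = 17462/1415 + 30568/(-108 + 154) = 17462*(1/1415) + 30568/46 = 17462/1415 + 30568*(1/46) = 17462/1415 + 15284/23 = 22028486/32545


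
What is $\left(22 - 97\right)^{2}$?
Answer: $5625$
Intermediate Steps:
$\left(22 - 97\right)^{2} = \left(-75\right)^{2} = 5625$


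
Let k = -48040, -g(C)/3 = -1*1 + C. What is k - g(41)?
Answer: -47920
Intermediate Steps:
g(C) = 3 - 3*C (g(C) = -3*(-1*1 + C) = -3*(-1 + C) = 3 - 3*C)
k - g(41) = -48040 - (3 - 3*41) = -48040 - (3 - 123) = -48040 - 1*(-120) = -48040 + 120 = -47920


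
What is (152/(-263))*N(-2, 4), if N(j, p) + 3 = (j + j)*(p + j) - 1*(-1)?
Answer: 1520/263 ≈ 5.7795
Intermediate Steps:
N(j, p) = -2 + 2*j*(j + p) (N(j, p) = -3 + ((j + j)*(p + j) - 1*(-1)) = -3 + ((2*j)*(j + p) + 1) = -3 + (2*j*(j + p) + 1) = -3 + (1 + 2*j*(j + p)) = -2 + 2*j*(j + p))
(152/(-263))*N(-2, 4) = (152/(-263))*(-2 + 2*(-2)**2 + 2*(-2)*4) = (152*(-1/263))*(-2 + 2*4 - 16) = -152*(-2 + 8 - 16)/263 = -152/263*(-10) = 1520/263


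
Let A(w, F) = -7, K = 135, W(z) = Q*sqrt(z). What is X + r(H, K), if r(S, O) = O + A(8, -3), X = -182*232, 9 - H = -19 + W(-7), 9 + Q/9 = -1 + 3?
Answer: -42096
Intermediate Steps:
Q = -63 (Q = -81 + 9*(-1 + 3) = -81 + 9*2 = -81 + 18 = -63)
W(z) = -63*sqrt(z)
H = 28 + 63*I*sqrt(7) (H = 9 - (-19 - 63*I*sqrt(7)) = 9 + (19 + 63*I*sqrt(7)) = 28 + 63*I*sqrt(7) ≈ 28.0 + 166.68*I)
X = -42224
r(S, O) = -7 + O (r(S, O) = O - 7 = -7 + O)
X + r(H, K) = -42224 + (-7 + 135) = -42224 + 128 = -42096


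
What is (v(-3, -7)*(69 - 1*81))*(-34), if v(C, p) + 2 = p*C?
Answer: 7752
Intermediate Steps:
v(C, p) = -2 + C*p (v(C, p) = -2 + p*C = -2 + C*p)
(v(-3, -7)*(69 - 1*81))*(-34) = ((-2 - 3*(-7))*(69 - 1*81))*(-34) = ((-2 + 21)*(69 - 81))*(-34) = (19*(-12))*(-34) = -228*(-34) = 7752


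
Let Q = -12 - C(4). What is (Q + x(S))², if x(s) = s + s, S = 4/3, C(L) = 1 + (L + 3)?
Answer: 2704/9 ≈ 300.44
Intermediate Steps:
C(L) = 4 + L (C(L) = 1 + (3 + L) = 4 + L)
S = 4/3 (S = 4*(⅓) = 4/3 ≈ 1.3333)
Q = -20 (Q = -12 - (4 + 4) = -12 - 1*8 = -12 - 8 = -20)
x(s) = 2*s
(Q + x(S))² = (-20 + 2*(4/3))² = (-20 + 8/3)² = (-52/3)² = 2704/9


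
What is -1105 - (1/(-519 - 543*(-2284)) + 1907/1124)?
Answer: -754319820935/681595848 ≈ -1106.7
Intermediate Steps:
-1105 - (1/(-519 - 543*(-2284)) + 1907/1124) = -1105 - (-1/2284/(-1062) + 1907*(1/1124)) = -1105 - (-1/1062*(-1/2284) + 1907/1124) = -1105 - (1/2425608 + 1907/1124) = -1105 - 1*1156408895/681595848 = -1105 - 1156408895/681595848 = -754319820935/681595848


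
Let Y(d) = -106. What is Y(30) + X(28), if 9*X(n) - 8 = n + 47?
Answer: -871/9 ≈ -96.778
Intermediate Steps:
X(n) = 55/9 + n/9 (X(n) = 8/9 + (n + 47)/9 = 8/9 + (47 + n)/9 = 8/9 + (47/9 + n/9) = 55/9 + n/9)
Y(30) + X(28) = -106 + (55/9 + (⅑)*28) = -106 + (55/9 + 28/9) = -106 + 83/9 = -871/9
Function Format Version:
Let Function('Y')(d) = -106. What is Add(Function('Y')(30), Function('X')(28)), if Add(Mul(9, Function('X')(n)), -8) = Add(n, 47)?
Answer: Rational(-871, 9) ≈ -96.778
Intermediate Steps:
Function('X')(n) = Add(Rational(55, 9), Mul(Rational(1, 9), n)) (Function('X')(n) = Add(Rational(8, 9), Mul(Rational(1, 9), Add(n, 47))) = Add(Rational(8, 9), Mul(Rational(1, 9), Add(47, n))) = Add(Rational(8, 9), Add(Rational(47, 9), Mul(Rational(1, 9), n))) = Add(Rational(55, 9), Mul(Rational(1, 9), n)))
Add(Function('Y')(30), Function('X')(28)) = Add(-106, Add(Rational(55, 9), Mul(Rational(1, 9), 28))) = Add(-106, Add(Rational(55, 9), Rational(28, 9))) = Add(-106, Rational(83, 9)) = Rational(-871, 9)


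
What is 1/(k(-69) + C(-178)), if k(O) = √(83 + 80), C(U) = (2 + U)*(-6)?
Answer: 1056/1114973 - √163/1114973 ≈ 0.00093566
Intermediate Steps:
C(U) = -12 - 6*U
k(O) = √163
1/(k(-69) + C(-178)) = 1/(√163 + (-12 - 6*(-178))) = 1/(√163 + (-12 + 1068)) = 1/(√163 + 1056) = 1/(1056 + √163)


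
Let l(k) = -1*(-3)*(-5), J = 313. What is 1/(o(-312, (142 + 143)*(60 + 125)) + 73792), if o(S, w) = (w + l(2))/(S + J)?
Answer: 1/126502 ≈ 7.9050e-6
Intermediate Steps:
l(k) = -15 (l(k) = 3*(-5) = -15)
o(S, w) = (-15 + w)/(313 + S) (o(S, w) = (w - 15)/(S + 313) = (-15 + w)/(313 + S))
1/(o(-312, (142 + 143)*(60 + 125)) + 73792) = 1/((-15 + (142 + 143)*(60 + 125))/(313 - 312) + 73792) = 1/((-15 + 285*185)/1 + 73792) = 1/(1*(-15 + 52725) + 73792) = 1/(1*52710 + 73792) = 1/(52710 + 73792) = 1/126502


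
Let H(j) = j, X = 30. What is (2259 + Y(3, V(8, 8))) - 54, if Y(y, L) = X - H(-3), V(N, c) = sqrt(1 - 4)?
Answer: 2238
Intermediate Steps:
V(N, c) = I*sqrt(3) (V(N, c) = sqrt(-3) = I*sqrt(3))
Y(y, L) = 33 (Y(y, L) = 30 - 1*(-3) = 30 + 3 = 33)
(2259 + Y(3, V(8, 8))) - 54 = (2259 + 33) - 54 = 2292 - 54 = 2238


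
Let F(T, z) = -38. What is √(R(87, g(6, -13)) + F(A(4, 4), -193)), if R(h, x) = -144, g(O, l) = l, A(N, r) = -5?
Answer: I*√182 ≈ 13.491*I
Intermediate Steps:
√(R(87, g(6, -13)) + F(A(4, 4), -193)) = √(-144 - 38) = √(-182) = I*√182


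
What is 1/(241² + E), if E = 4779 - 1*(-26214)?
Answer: 1/89074 ≈ 1.1227e-5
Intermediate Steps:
E = 30993 (E = 4779 + 26214 = 30993)
1/(241² + E) = 1/(241² + 30993) = 1/(58081 + 30993) = 1/89074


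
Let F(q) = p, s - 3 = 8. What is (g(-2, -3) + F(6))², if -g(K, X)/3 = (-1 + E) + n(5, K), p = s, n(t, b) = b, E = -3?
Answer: 841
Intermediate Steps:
s = 11 (s = 3 + 8 = 11)
p = 11
g(K, X) = 12 - 3*K (g(K, X) = -3*((-1 - 3) + K) = -3*(-4 + K) = 12 - 3*K)
F(q) = 11
(g(-2, -3) + F(6))² = ((12 - 3*(-2)) + 11)² = ((12 + 6) + 11)² = (18 + 11)² = 29² = 841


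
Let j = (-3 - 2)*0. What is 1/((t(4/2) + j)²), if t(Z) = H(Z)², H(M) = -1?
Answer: 1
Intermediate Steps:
j = 0 (j = -5*0 = 0)
t(Z) = 1 (t(Z) = (-1)² = 1)
1/((t(4/2) + j)²) = 1/((1 + 0)²) = 1/(1²) = 1/1 = 1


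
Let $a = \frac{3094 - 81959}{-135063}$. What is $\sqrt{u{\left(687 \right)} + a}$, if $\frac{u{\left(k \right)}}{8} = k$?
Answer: $\frac{\sqrt{11140973390791}}{45021} \approx 74.139$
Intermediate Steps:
$u{\left(k \right)} = 8 k$
$a = \frac{78865}{135063}$ ($a = \left(3094 - 81959\right) \left(- \frac{1}{135063}\right) = \left(-78865\right) \left(- \frac{1}{135063}\right) = \frac{78865}{135063} \approx 0.58391$)
$\sqrt{u{\left(687 \right)} + a} = \sqrt{8 \cdot 687 + \frac{78865}{135063}} = \sqrt{5496 + \frac{78865}{135063}} = \sqrt{\frac{742385113}{135063}} = \frac{\sqrt{11140973390791}}{45021}$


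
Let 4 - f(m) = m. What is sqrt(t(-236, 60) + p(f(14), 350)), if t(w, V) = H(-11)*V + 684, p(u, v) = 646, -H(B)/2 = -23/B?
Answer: sqrt(130570)/11 ≈ 32.849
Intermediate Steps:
f(m) = 4 - m
H(B) = 46/B (H(B) = -(-46)/B = 46/B)
t(w, V) = 684 - 46*V/11 (t(w, V) = (46/(-11))*V + 684 = (46*(-1/11))*V + 684 = -46*V/11 + 684 = 684 - 46*V/11)
sqrt(t(-236, 60) + p(f(14), 350)) = sqrt((684 - 46/11*60) + 646) = sqrt((684 - 2760/11) + 646) = sqrt(4764/11 + 646) = sqrt(11870/11) = sqrt(130570)/11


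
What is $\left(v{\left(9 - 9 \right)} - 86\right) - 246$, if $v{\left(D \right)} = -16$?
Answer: $-348$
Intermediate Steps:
$\left(v{\left(9 - 9 \right)} - 86\right) - 246 = \left(-16 - 86\right) - 246 = -102 - 246 = -348$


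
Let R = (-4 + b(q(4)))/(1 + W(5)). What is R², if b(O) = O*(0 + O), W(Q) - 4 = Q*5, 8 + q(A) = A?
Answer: 4/25 ≈ 0.16000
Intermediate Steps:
q(A) = -8 + A
W(Q) = 4 + 5*Q (W(Q) = 4 + Q*5 = 4 + 5*Q)
b(O) = O² (b(O) = O*O = O²)
R = ⅖ (R = (-4 + (-8 + 4)²)/(1 + (4 + 5*5)) = (-4 + (-4)²)/(1 + (4 + 25)) = (-4 + 16)/(1 + 29) = 12/30 = 12*(1/30) = ⅖ ≈ 0.40000)
R² = (⅖)² = 4/25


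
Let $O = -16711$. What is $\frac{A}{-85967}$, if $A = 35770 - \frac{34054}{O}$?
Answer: $- \frac{597786524}{1436594537} \approx -0.41611$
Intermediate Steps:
$A = \frac{597786524}{16711}$ ($A = 35770 - \frac{34054}{-16711} = 35770 - 34054 \left(- \frac{1}{16711}\right) = 35770 - - \frac{34054}{16711} = 35770 + \frac{34054}{16711} = \frac{597786524}{16711} \approx 35772.0$)
$\frac{A}{-85967} = \frac{597786524}{16711 \left(-85967\right)} = \frac{597786524}{16711} \left(- \frac{1}{85967}\right) = - \frac{597786524}{1436594537}$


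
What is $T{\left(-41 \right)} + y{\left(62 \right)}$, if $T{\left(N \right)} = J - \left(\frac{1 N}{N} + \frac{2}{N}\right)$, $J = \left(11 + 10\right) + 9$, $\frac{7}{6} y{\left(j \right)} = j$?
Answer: $\frac{23589}{287} \approx 82.192$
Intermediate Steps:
$y{\left(j \right)} = \frac{6 j}{7}$
$J = 30$ ($J = 21 + 9 = 30$)
$T{\left(N \right)} = 29 - \frac{2}{N}$ ($T{\left(N \right)} = 30 - \left(\frac{1 N}{N} + \frac{2}{N}\right) = 30 - \left(\frac{N}{N} + \frac{2}{N}\right) = 30 - \left(1 + \frac{2}{N}\right) = 29 - \frac{2}{N}$)
$T{\left(-41 \right)} + y{\left(62 \right)} = \left(29 - \frac{2}{-41}\right) + \frac{6}{7} \cdot 62 = \left(29 - - \frac{2}{41}\right) + \frac{372}{7} = \left(29 + \frac{2}{41}\right) + \frac{372}{7} = \frac{1191}{41} + \frac{372}{7} = \frac{23589}{287}$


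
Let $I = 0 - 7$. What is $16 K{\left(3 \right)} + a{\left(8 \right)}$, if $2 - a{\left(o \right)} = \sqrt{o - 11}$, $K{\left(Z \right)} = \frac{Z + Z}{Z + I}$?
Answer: $-22 - i \sqrt{3} \approx -22.0 - 1.732 i$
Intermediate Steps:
$I = -7$
$K{\left(Z \right)} = \frac{2 Z}{-7 + Z}$ ($K{\left(Z \right)} = \frac{Z + Z}{Z - 7} = \frac{2 Z}{-7 + Z}$)
$a{\left(o \right)} = 2 - \sqrt{-11 + o}$ ($a{\left(o \right)} = 2 - \sqrt{o - 11} = 2 - \sqrt{-11 + o}$)
$16 K{\left(3 \right)} + a{\left(8 \right)} = 16 \cdot 2 \cdot 3 \frac{1}{-7 + 3} + \left(2 - \sqrt{-11 + 8}\right) = 16 \cdot 2 \cdot 3 \frac{1}{-4} + \left(2 - \sqrt{-3}\right) = 16 \cdot 2 \cdot 3 \left(- \frac{1}{4}\right) + \left(2 - i \sqrt{3}\right) = 16 \left(- \frac{3}{2}\right) + \left(2 - i \sqrt{3}\right) = -24 + \left(2 - i \sqrt{3}\right) = -22 - i \sqrt{3}$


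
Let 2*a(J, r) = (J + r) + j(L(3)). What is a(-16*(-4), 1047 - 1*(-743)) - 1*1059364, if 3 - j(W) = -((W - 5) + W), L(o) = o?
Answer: -1058435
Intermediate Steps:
j(W) = -2 + 2*W (j(W) = 3 - (-1)*((W - 5) + W) = 3 - (-1)*((-5 + W) + W) = 3 - (-1)*(-5 + 2*W) = 3 - (5 - 2*W) = 3 + (-5 + 2*W) = -2 + 2*W)
a(J, r) = 2 + J/2 + r/2 (a(J, r) = ((J + r) + (-2 + 2*3))/2 = ((J + r) + (-2 + 6))/2 = ((J + r) + 4)/2 = (4 + J + r)/2 = 2 + J/2 + r/2)
a(-16*(-4), 1047 - 1*(-743)) - 1*1059364 = (2 + (-16*(-4))/2 + (1047 - 1*(-743))/2) - 1*1059364 = (2 + (½)*64 + (1047 + 743)/2) - 1059364 = (2 + 32 + (½)*1790) - 1059364 = (2 + 32 + 895) - 1059364 = 929 - 1059364 = -1058435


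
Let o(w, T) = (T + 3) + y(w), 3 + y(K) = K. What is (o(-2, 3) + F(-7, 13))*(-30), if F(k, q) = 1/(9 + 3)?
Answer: -65/2 ≈ -32.500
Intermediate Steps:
y(K) = -3 + K
o(w, T) = T + w (o(w, T) = (T + 3) + (-3 + w) = (3 + T) + (-3 + w) = T + w)
F(k, q) = 1/12
(o(-2, 3) + F(-7, 13))*(-30) = ((3 - 2) + 1/12)*(-30) = (1 + 1/12)*(-30) = (13/12)*(-30) = -65/2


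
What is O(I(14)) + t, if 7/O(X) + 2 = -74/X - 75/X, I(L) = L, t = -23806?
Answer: -4213760/177 ≈ -23807.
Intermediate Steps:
O(X) = 7/(-2 - 149/X) (O(X) = 7/(-2 + (-74/X - 75/X)) = 7/(-2 - 149/X))
O(I(14)) + t = -7*14/(149 + 2*14) - 23806 = -7*14/(149 + 28) - 23806 = -7*14/177 - 23806 = -7*14*1/177 - 23806 = -98/177 - 23806 = -4213760/177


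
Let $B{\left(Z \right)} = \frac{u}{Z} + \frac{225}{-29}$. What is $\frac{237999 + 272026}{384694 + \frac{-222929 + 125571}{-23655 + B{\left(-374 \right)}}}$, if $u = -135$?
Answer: $\frac{130894022209125}{98729833906178} \approx 1.3258$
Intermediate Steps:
$B{\left(Z \right)} = - \frac{225}{29} - \frac{135}{Z}$ ($B{\left(Z \right)} = - \frac{135}{Z} + \frac{225}{-29} = - \frac{135}{Z} + 225 \left(- \frac{1}{29}\right) = - \frac{135}{Z} - \frac{225}{29} = - \frac{225}{29} - \frac{135}{Z}$)
$\frac{237999 + 272026}{384694 + \frac{-222929 + 125571}{-23655 + B{\left(-374 \right)}}} = \frac{237999 + 272026}{384694 + \frac{-222929 + 125571}{-23655 - \left(\frac{225}{29} + \frac{135}{-374}\right)}} = \frac{510025}{384694 - \frac{97358}{-23655 - \frac{80235}{10846}}} = \frac{510025}{384694 - \frac{97358}{- \frac{256642365}{10846}}} = \frac{510025}{384694 - - \frac{1055944868}{256642365}} = \frac{510025}{384694 + \frac{1055944868}{256642365}} = \frac{510025}{\frac{98729833906178}{256642365}} = 510025 \cdot \frac{256642365}{98729833906178} = \frac{130894022209125}{98729833906178}$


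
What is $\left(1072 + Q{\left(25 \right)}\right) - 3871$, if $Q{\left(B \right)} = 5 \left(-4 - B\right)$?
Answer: $-2944$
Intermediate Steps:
$Q{\left(B \right)} = -20 - 5 B$
$\left(1072 + Q{\left(25 \right)}\right) - 3871 = \left(1072 - 145\right) - 3871 = 927 - 3871 = -2944$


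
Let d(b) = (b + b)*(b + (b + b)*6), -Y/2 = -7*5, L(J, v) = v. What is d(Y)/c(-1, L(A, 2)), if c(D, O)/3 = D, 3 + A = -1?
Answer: -127400/3 ≈ -42467.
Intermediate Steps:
A = -4 (A = -3 - 1 = -4)
c(D, O) = 3*D
Y = 70 (Y = -(-14)*5 = -2*(-35) = 70)
d(b) = 26*b² (d(b) = (2*b)*(b + (2*b)*6) = (2*b)*(b + 12*b) = (2*b)*(13*b) = 26*b²)
d(Y)/c(-1, L(A, 2)) = (26*70²)/((3*(-1))) = (26*4900)/(-3) = -⅓*127400 = -127400/3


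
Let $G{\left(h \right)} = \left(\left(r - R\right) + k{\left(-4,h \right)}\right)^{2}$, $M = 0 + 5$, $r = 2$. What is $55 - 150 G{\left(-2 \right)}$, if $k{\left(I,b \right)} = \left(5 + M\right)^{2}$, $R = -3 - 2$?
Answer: $-1717295$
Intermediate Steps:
$R = -5$ ($R = -3 - 2 = -5$)
$M = 5$
$k{\left(I,b \right)} = 100$ ($k{\left(I,b \right)} = \left(5 + 5\right)^{2} = 10^{2} = 100$)
$G{\left(h \right)} = 11449$ ($G{\left(h \right)} = \left(\left(2 - -5\right) + 100\right)^{2} = \left(\left(2 + 5\right) + 100\right)^{2} = \left(7 + 100\right)^{2} = 107^{2} = 11449$)
$55 - 150 G{\left(-2 \right)} = 55 - 1717350 = -1717295$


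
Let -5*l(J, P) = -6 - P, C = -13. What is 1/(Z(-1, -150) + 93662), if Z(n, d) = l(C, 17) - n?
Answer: 5/468338 ≈ 1.0676e-5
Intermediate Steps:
l(J, P) = 6/5 + P/5 (l(J, P) = -(-6 - P)/5 = 6/5 + P/5)
Z(n, d) = 23/5 - n (Z(n, d) = (6/5 + (⅕)*17) - n = (6/5 + 17/5) - n = 23/5 - n)
1/(Z(-1, -150) + 93662) = 1/((23/5 - 1*(-1)) + 93662) = 1/((23/5 + 1) + 93662) = 1/(28/5 + 93662) = 1/(468338/5) = 5/468338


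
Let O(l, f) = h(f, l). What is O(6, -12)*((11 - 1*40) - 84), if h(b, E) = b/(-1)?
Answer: -1356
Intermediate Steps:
h(b, E) = -b (h(b, E) = b*(-1) = -b)
O(l, f) = -f
O(6, -12)*((11 - 1*40) - 84) = (-1*(-12))*((11 - 1*40) - 84) = 12*((11 - 40) - 84) = 12*(-29 - 84) = 12*(-113) = -1356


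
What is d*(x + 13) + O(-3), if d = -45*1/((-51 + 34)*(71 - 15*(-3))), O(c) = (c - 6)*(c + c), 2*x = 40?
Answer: 107973/1972 ≈ 54.753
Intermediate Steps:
x = 20 (x = (½)*40 = 20)
O(c) = 2*c*(-6 + c) (O(c) = (-6 + c)*(2*c) = 2*c*(-6 + c))
d = 45/1972 (d = -45*(-1/(17*(71 + 45))) = -45/((-17*116)) = -45/(-1972) = -45*(-1/1972) = 45/1972 ≈ 0.022819)
d*(x + 13) + O(-3) = 45*(20 + 13)/1972 + 2*(-3)*(-6 - 3) = (45/1972)*33 + 2*(-3)*(-9) = 1485/1972 + 54 = 107973/1972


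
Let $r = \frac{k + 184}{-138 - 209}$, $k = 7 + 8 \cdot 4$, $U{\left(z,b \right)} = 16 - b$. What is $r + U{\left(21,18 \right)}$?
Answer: $- \frac{917}{347} \approx -2.6427$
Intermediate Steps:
$k = 39$ ($k = 7 + 32 = 39$)
$r = - \frac{223}{347}$ ($r = \frac{39 + 184}{-138 - 209} = \frac{223}{-347} = 223 \left(- \frac{1}{347}\right) = - \frac{223}{347} \approx -0.64265$)
$r + U{\left(21,18 \right)} = - \frac{223}{347} + \left(16 - 18\right) = - \frac{223}{347} - 2 = - \frac{917}{347}$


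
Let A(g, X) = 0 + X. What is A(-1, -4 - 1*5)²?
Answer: 81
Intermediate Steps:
A(g, X) = X
A(-1, -4 - 1*5)² = (-4 - 1*5)² = (-4 - 5)² = (-9)² = 81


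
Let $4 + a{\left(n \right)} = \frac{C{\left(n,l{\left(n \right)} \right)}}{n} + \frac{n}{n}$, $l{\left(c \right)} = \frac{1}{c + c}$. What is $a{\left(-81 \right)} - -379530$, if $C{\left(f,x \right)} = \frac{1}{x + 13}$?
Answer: $\frac{798904333}{2105} \approx 3.7953 \cdot 10^{5}$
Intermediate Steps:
$l{\left(c \right)} = \frac{1}{2 c}$
$C{\left(f,x \right)} = \frac{1}{13 + x}$
$a{\left(n \right)} = -3 + \frac{1}{n \left(13 + \frac{1}{2 n}\right)}$ ($a{\left(n \right)} = -4 + \left(\frac{1}{\left(13 + \frac{1}{2 n}\right) n} + \frac{n}{n}\right) = -4 + \left(\frac{1}{n \left(13 + \frac{1}{2 n}\right)} + 1\right) = -4 + \left(1 + \frac{1}{n \left(13 + \frac{1}{2 n}\right)}\right) = -3 + \frac{1}{n \left(13 + \frac{1}{2 n}\right)}$)
$a{\left(-81 \right)} - -379530 = \frac{-1 - -6318}{1 + 26 \left(-81\right)} - -379530 = \frac{-1 + 6318}{1 - 2106} + 379530 = \frac{1}{-2105} \cdot 6317 + 379530 = \left(- \frac{1}{2105}\right) 6317 + 379530 = - \frac{6317}{2105} + 379530 = \frac{798904333}{2105}$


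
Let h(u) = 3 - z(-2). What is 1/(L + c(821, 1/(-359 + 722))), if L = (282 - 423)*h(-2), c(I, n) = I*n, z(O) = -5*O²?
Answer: -363/1176388 ≈ -0.00030857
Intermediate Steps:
h(u) = 23 (h(u) = 3 - (-5)*(-2)² = 3 - (-5)*4 = 3 - 1*(-20) = 3 + 20 = 23)
L = -3243 (L = (282 - 423)*23 = -141*23 = -3243)
1/(L + c(821, 1/(-359 + 722))) = 1/(-3243 + 821/(-359 + 722)) = 1/(-3243 + 821/363) = 1/(-1176388/363) = -363/1176388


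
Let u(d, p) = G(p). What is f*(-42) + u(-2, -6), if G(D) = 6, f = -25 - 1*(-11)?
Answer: 594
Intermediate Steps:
f = -14 (f = -25 + 11 = -14)
u(d, p) = 6
f*(-42) + u(-2, -6) = -14*(-42) + 6 = 588 + 6 = 594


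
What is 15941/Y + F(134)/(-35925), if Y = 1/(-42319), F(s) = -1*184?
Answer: -24235262905391/35925 ≈ -6.7461e+8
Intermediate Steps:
F(s) = -184
Y = -1/42319 ≈ -2.3630e-5
15941/Y + F(134)/(-35925) = 15941/(-1/42319) - 184/(-35925) = 15941*(-42319) - 184*(-1/35925) = -674607179 + 184/35925 = -24235262905391/35925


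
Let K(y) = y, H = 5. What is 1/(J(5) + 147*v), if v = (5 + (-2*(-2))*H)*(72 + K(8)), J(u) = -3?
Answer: 1/293997 ≈ 3.4014e-6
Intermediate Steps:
v = 2000 (v = (5 - 2*(-2)*5)*(72 + 8) = (5 + 4*5)*80 = (5 + 20)*80 = 25*80 = 2000)
1/(J(5) + 147*v) = 1/(-3 + 147*2000) = 1/(-3 + 294000) = 1/293997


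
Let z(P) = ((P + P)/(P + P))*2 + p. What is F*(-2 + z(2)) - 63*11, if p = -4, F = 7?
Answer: -721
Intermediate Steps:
z(P) = -2 (z(P) = ((P + P)/(P + P))*2 - 4 = ((2*P)/((2*P)))*2 - 4 = ((2*P)*(1/(2*P)))*2 - 4 = 1*2 - 4 = 2 - 4 = -2)
F*(-2 + z(2)) - 63*11 = 7*(-2 - 2) - 63*11 = 7*(-4) - 693 = -28 - 693 = -721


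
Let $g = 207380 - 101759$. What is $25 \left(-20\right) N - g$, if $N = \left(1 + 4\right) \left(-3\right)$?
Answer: $-98121$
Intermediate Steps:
$N = -15$ ($N = 5 \left(-3\right) = -15$)
$g = 105621$ ($g = 207380 - 101759 = 105621$)
$25 \left(-20\right) N - g = 25 \left(-20\right) \left(-15\right) - 105621 = \left(-500\right) \left(-15\right) - 105621 = 7500 - 105621 = -98121$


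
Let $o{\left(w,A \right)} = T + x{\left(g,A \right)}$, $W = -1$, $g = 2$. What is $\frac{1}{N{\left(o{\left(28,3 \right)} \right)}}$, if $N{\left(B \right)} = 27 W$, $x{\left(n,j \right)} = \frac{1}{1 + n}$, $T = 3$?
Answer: $- \frac{1}{27} \approx -0.037037$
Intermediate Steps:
$o{\left(w,A \right)} = \frac{10}{3}$ ($o{\left(w,A \right)} = 3 + \frac{1}{1 + 2} = 3 + \frac{1}{3} = \frac{10}{3}$)
$N{\left(B \right)} = -27$ ($N{\left(B \right)} = 27 \left(-1\right) = -27$)
$\frac{1}{N{\left(o{\left(28,3 \right)} \right)}} = \frac{1}{-27} = - \frac{1}{27}$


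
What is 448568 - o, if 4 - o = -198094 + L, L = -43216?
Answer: 207254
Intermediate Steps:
o = 241314 (o = 4 - (-198094 - 43216) = 4 - 1*(-241310) = 4 + 241310 = 241314)
448568 - o = 448568 - 1*241314 = 448568 - 241314 = 207254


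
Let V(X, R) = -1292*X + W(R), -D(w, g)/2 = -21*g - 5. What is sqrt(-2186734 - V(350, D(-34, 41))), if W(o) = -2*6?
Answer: I*sqrt(1734522) ≈ 1317.0*I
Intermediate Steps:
D(w, g) = 10 + 42*g (D(w, g) = -2*(-21*g - 5) = -2*(-5 - 21*g) = 10 + 42*g)
W(o) = -12
V(X, R) = -12 - 1292*X (V(X, R) = -1292*X - 12 = -12 - 1292*X)
sqrt(-2186734 - V(350, D(-34, 41))) = sqrt(-2186734 - (-12 - 1292*350)) = sqrt(-2186734 - (-12 - 452200)) = sqrt(-2186734 - 1*(-452212)) = sqrt(-2186734 + 452212) = sqrt(-1734522) = I*sqrt(1734522)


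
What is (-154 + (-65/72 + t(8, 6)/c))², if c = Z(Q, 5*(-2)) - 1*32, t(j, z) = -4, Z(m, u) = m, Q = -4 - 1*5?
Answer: 208835290225/8714304 ≈ 23965.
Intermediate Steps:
Q = -9 (Q = -4 - 5 = -9)
c = -41 (c = -9 - 1*32 = -9 - 32 = -41)
(-154 + (-65/72 + t(8, 6)/c))² = (-154 + (-65/72 - 4/(-41)))² = (-154 + (-65*1/72 - 4*(-1/41)))² = (-154 + (-65/72 + 4/41))² = (-154 - 2377/2952)² = (-456985/2952)² = 208835290225/8714304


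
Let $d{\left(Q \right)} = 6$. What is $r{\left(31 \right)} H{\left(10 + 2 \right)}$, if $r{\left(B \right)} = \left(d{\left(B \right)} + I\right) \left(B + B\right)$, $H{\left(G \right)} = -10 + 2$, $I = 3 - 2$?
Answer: $-3472$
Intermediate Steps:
$I = 1$ ($I = 3 - 2 = 1$)
$H{\left(G \right)} = -8$
$r{\left(B \right)} = 14 B$ ($r{\left(B \right)} = \left(6 + 1\right) \left(B + B\right) = 7 \cdot 2 B = 14 B$)
$r{\left(31 \right)} H{\left(10 + 2 \right)} = 14 \cdot 31 \left(-8\right) = 434 \left(-8\right) = -3472$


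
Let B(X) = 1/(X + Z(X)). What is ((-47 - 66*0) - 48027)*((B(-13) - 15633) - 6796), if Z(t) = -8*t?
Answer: 7547758524/7 ≈ 1.0783e+9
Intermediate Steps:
B(X) = -1/(7*X) (B(X) = 1/(X - 8*X) = 1/(-7*X) = -1/(7*X))
((-47 - 66*0) - 48027)*((B(-13) - 15633) - 6796) = ((-47 - 66*0) - 48027)*((-⅐/(-13) - 15633) - 6796) = ((-47 + 0) - 48027)*((-⅐*(-1/13) - 15633) - 6796) = (-47 - 48027)*((1/91 - 15633) - 6796) = -48074*(-1422602/91 - 6796) = -48074*(-2041038/91) = 7547758524/7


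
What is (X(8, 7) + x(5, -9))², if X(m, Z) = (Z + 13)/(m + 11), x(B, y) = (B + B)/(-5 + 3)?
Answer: 5625/361 ≈ 15.582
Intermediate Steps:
x(B, y) = -B (x(B, y) = (2*B)/(-2) = (2*B)*(-½) = -B)
X(m, Z) = (13 + Z)/(11 + m)
(X(8, 7) + x(5, -9))² = ((13 + 7)/(11 + 8) - 1*5)² = (20/19 - 5)² = (-75/19)² = 5625/361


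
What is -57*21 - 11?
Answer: -1208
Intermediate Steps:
-57*21 - 11 = -19*63 - 11 = -1197 - 11 = -1208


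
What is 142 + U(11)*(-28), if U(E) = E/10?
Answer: 556/5 ≈ 111.20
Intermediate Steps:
U(E) = E/10 (U(E) = E*(⅒) = E/10)
142 + U(11)*(-28) = 142 + ((⅒)*11)*(-28) = 142 + (11/10)*(-28) = 142 - 154/5 = 556/5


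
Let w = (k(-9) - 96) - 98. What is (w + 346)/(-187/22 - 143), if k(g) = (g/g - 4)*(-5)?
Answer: -334/303 ≈ -1.1023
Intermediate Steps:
k(g) = 15 (k(g) = (1 - 4)*(-5) = -3*(-5) = 15)
w = -179 (w = (15 - 96) - 98 = -81 - 98 = -179)
(w + 346)/(-187/22 - 143) = (-179 + 346)/(-187/22 - 143) = 167/(-187/22 - 143) = 167/(-11*17/22 - 143) = 167/(-17/2 - 143) = 167/(-303/2) = 167*(-2/303) = -334/303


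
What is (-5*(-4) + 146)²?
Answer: 27556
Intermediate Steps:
(-5*(-4) + 146)² = (20 + 146)² = 166² = 27556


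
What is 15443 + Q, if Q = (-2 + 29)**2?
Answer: 16172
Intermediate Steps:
Q = 729 (Q = 27**2 = 729)
15443 + Q = 15443 + 729 = 16172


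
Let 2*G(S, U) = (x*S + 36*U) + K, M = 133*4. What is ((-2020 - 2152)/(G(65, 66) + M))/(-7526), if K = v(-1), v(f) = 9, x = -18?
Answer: 4172/8575877 ≈ 0.00048648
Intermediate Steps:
K = 9
M = 532
G(S, U) = 9/2 - 9*S + 18*U (G(S, U) = ((-18*S + 36*U) + 9)/2 = (9 - 18*S + 36*U)/2 = 9/2 - 9*S + 18*U)
((-2020 - 2152)/(G(65, 66) + M))/(-7526) = ((-2020 - 2152)/((9/2 - 9*65 + 18*66) + 532))/(-7526) = -4172/((9/2 - 585 + 1188) + 532)*(-1/7526) = -4172/(1215/2 + 532)*(-1/7526) = -4172/2279/2*(-1/7526) = -4172*2/2279*(-1/7526) = -8344/2279*(-1/7526) = 4172/8575877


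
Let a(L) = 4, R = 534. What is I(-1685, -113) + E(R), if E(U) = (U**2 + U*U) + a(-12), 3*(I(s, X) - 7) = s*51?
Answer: 541678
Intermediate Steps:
I(s, X) = 7 + 17*s (I(s, X) = 7 + (s*51)/3 = 7 + (51*s)/3 = 7 + 17*s)
E(U) = 4 + 2*U**2 (E(U) = (U**2 + U*U) + 4 = (U**2 + U**2) + 4 = 2*U**2 + 4 = 4 + 2*U**2)
I(-1685, -113) + E(R) = (7 + 17*(-1685)) + (4 + 2*534**2) = (7 - 28645) + (4 + 2*285156) = -28638 + (4 + 570312) = -28638 + 570316 = 541678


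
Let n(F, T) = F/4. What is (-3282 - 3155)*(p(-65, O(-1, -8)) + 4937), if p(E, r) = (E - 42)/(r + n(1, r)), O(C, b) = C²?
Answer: -156142309/5 ≈ -3.1228e+7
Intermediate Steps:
n(F, T) = F/4 (n(F, T) = F*(¼) = F/4)
p(E, r) = (-42 + E)/(¼ + r) (p(E, r) = (E - 42)/(r + (¼)*1) = (-42 + E)/(r + ¼) = (-42 + E)/(¼ + r))
(-3282 - 3155)*(p(-65, O(-1, -8)) + 4937) = (-3282 - 3155)*(4*(-42 - 65)/(1 + 4*(-1)²) + 4937) = -6437*(4*(-107)/(1 + 4*1) + 4937) = -6437*(4*(-107)/(1 + 4) + 4937) = -6437*(4*(-107)/5 + 4937) = -6437*(4*(⅕)*(-107) + 4937) = -6437*(-428/5 + 4937) = -6437*24257/5 = -156142309/5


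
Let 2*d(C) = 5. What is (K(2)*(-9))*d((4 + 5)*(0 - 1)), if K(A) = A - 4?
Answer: 45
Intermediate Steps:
d(C) = 5/2 (d(C) = (1/2)*5 = 5/2)
K(A) = -4 + A
(K(2)*(-9))*d((4 + 5)*(0 - 1)) = ((-4 + 2)*(-9))*(5/2) = -2*(-9)*(5/2) = 18*(5/2) = 45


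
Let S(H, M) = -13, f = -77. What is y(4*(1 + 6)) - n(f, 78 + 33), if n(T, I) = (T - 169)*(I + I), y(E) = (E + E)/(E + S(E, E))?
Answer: 819236/15 ≈ 54616.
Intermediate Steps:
y(E) = 2*E/(-13 + E) (y(E) = (E + E)/(E - 13) = (2*E)/(-13 + E) = 2*E/(-13 + E))
n(T, I) = 2*I*(-169 + T) (n(T, I) = (-169 + T)*(2*I) = 2*I*(-169 + T))
y(4*(1 + 6)) - n(f, 78 + 33) = 2*(4*(1 + 6))/(-13 + 4*(1 + 6)) - 2*(78 + 33)*(-169 - 77) = 2*(4*7)/(-13 + 4*7) - 2*111*(-246) = 2*28/(-13 + 28) - 1*(-54612) = 2*28/15 + 54612 = 2*28*(1/15) + 54612 = 56/15 + 54612 = 819236/15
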